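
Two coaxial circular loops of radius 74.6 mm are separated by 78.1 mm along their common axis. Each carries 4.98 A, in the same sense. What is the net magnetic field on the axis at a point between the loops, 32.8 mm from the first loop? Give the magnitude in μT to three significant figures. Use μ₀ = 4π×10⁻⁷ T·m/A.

Each loop contributes B = μ₀IR²/[2(R²+z²)^(3/2)] on the axis, with z measured from that loop.
Loop 1 (z = 0.0328 m): B₁ = 3.22×10⁻⁵ T. Loop 2 (z = 0.0453 m): B₂ = 2.62×10⁻⁵ T.
The fields add: B = B₁ + B₂ = 5.84×10⁻⁵ T.

B ≈ 58.4 μT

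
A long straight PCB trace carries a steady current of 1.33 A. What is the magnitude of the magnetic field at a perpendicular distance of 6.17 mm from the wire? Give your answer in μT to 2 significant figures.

B ≈ 43 μT

For an infinitely long straight wire, B = μ₀I/(2πd).
B = (4π×10⁻⁷ × 1.33) / (2π × 0.00617) = 4.31×10⁻⁵ T.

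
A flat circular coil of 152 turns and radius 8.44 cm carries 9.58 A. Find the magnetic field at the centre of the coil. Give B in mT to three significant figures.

B ≈ 10.8 mT

For an N-turn flat coil, B = Nμ₀I/(2R) with R = 0.0844 m.
B = 152 × 7.13×10⁻⁵ T = 1.08×10⁻² T.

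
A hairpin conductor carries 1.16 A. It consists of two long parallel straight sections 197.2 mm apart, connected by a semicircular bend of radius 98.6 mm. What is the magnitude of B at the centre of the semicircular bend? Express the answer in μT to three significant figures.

The semicircular arc contributes B_arc = μ₀I·π/(4πR) = μ₀I/(4R) = 3.70×10⁻⁶ T.
Each semi-infinite lead is at perpendicular distance R = 0.0986 m from the centre, with the perpendicular foot at its near end, so it contributes μ₀I/(4πR); both point the same way, together 2.35×10⁻⁶ T.
Arc and leads all point the same direction: B = 3.70×10⁻⁶ + 2.35×10⁻⁶ = 6.05×10⁻⁶ T.

B ≈ 6.05 μT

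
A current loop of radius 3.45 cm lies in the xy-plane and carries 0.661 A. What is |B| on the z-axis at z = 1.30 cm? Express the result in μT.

On the axis of a circular loop, B = μ₀IR² / [2(R²+z²)^(3/2)].
R² + z² = (0.0345)² + (0.013)² = 0.001359 m², and (R²+z²)^(3/2) = 5.01×10⁻⁵ m³.
B = (4π×10⁻⁷ × 0.661 × 0.00119) / (2 × 5.01×10⁻⁵) = 9.86×10⁻⁶ T.

B ≈ 9.86 μT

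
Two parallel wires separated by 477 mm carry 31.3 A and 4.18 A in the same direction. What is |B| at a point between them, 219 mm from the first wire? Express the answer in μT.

B ≈ 25.3 μT

Each long wire gives B = μ₀I/(2πd). Distances are d₁ = 0.219 m and d₂ = 0.258 m.
B₁ = 2.86×10⁻⁵ T, B₂ = 3.24×10⁻⁶ T.
Between parallel currents the two contributions point in opposite directions, so they subtract. B = |B₁ − B₂| = |2.86×10⁻⁵ − 3.24×10⁻⁶| = 2.53×10⁻⁵ T.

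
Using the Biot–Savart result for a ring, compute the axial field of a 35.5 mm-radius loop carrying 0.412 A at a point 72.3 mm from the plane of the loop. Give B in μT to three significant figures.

On the axis of a circular loop, B = μ₀IR² / [2(R²+z²)^(3/2)].
R² + z² = (0.0355)² + (0.0723)² = 0.006488 m², and (R²+z²)^(3/2) = 5.23×10⁻⁴ m³.
B = (4π×10⁻⁷ × 0.412 × 0.00126) / (2 × 5.23×10⁻⁴) = 6.24×10⁻⁷ T.

B ≈ 0.624 μT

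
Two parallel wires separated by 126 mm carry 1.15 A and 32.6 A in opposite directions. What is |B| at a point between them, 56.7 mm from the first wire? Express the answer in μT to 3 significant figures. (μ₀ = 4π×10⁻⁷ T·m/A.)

B ≈ 98.1 μT

Each long wire gives B = μ₀I/(2πd). Distances are d₁ = 0.0567 m and d₂ = 0.0693 m.
B₁ = 4.06×10⁻⁶ T, B₂ = 9.41×10⁻⁵ T.
Between antiparallel currents both contributions point the same way, so they add. B = B₁ + B₂ = 4.06×10⁻⁶ + 9.41×10⁻⁵ = 9.81×10⁻⁵ T.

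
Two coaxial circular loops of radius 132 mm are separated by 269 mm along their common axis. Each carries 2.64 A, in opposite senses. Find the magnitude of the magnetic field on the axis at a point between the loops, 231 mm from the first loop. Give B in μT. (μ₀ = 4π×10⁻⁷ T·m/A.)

Each loop contributes B = μ₀IR²/[2(R²+z²)^(3/2)] on the axis, with z measured from that loop.
Loop 1 (z = 0.231 m): B₁ = 1.53×10⁻⁶ T. Loop 2 (z = 0.038 m): B₂ = 1.12×10⁻⁵ T.
The fields oppose: B = |B₁ − B₂| = 9.62×10⁻⁶ T.

B ≈ 9.62 μT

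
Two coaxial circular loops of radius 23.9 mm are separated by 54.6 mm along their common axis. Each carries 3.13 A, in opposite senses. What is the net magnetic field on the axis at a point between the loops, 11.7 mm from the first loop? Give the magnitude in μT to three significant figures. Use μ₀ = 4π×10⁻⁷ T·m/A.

Each loop contributes B = μ₀IR²/[2(R²+z²)^(3/2)] on the axis, with z measured from that loop.
Loop 1 (z = 0.0117 m): B₁ = 5.96×10⁻⁵ T. Loop 2 (z = 0.0429 m): B₂ = 9.49×10⁻⁶ T.
The fields oppose: B = |B₁ − B₂| = 5.01×10⁻⁵ T.

B ≈ 50.1 μT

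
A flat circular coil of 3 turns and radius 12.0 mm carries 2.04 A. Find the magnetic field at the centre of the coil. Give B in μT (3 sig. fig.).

For an N-turn flat coil, B = Nμ₀I/(2R) with R = 0.012 m.
B = 3 × 1.07×10⁻⁴ T = 3.20×10⁻⁴ T.

B ≈ 320 μT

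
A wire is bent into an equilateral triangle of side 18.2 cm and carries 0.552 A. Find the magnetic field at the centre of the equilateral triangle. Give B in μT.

B ≈ 5.46 μT

Each side is a finite straight segment at perpendicular distance d = a/(2 tan(π/3)) = 0.05254 m from the centre, with end-angles ±π/3.
One side contributes B₁ = (μ₀I/4πd)·2 sin(π/3) = 1.82×10⁻⁶ T.
All 3 sides add in the same direction: B = 3 × 1.82×10⁻⁶ = 5.46×10⁻⁶ T.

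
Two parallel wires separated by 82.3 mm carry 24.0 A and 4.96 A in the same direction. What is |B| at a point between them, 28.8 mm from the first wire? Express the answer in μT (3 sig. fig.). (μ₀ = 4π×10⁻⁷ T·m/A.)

B ≈ 148 μT

Each long wire gives B = μ₀I/(2πd). Distances are d₁ = 0.0288 m and d₂ = 0.0535 m.
B₁ = 1.67×10⁻⁴ T, B₂ = 1.85×10⁻⁵ T.
Between parallel currents the two contributions point in opposite directions, so they subtract. B = |B₁ − B₂| = |1.67×10⁻⁴ − 1.85×10⁻⁵| = 1.48×10⁻⁴ T.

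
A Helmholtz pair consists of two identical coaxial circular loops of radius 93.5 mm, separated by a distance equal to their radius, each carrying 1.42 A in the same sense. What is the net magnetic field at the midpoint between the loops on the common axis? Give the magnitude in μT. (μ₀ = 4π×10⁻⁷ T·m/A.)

Each loop contributes B = μ₀IR²/[2(R²+z²)^(3/2)] on the axis, with z measured from that loop.
Loop 1 (z = 0.04675 m): B₁ = 6.83×10⁻⁶ T. Loop 2 (z = 0.04675 m): B₂ = 6.83×10⁻⁶ T.
The fields add: B = B₁ + B₂ = 1.37×10⁻⁵ T.

B ≈ 13.7 μT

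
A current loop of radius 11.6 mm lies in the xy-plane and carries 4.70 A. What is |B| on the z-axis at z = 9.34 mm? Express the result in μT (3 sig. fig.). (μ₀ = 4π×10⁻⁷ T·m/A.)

On the axis of a circular loop, B = μ₀IR² / [2(R²+z²)^(3/2)].
R² + z² = (0.0116)² + (0.00934)² = 0.0002218 m², and (R²+z²)^(3/2) = 3.30×10⁻⁶ m³.
B = (4π×10⁻⁷ × 4.70 × 0.0001346) / (2 × 3.30×10⁻⁶) = 1.20×10⁻⁴ T.

B ≈ 120 μT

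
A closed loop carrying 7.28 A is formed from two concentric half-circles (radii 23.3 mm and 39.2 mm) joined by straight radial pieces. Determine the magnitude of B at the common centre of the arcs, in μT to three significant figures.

The radial connectors point toward the centre, so dl × r̂ = 0 and they contribute nothing.
Each semicircle gives μ₀I/(4R): inner arc 9.82×10⁻⁵ T, outer arc 5.83×10⁻⁵ T.
The two arcs carry current in opposite angular senses, so their fields oppose: B = |9.82×10⁻⁵ − 5.83×10⁻⁵| = 3.98×10⁻⁵ T.

B ≈ 39.8 μT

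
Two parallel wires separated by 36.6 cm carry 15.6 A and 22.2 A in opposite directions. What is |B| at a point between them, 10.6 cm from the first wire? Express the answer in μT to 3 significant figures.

B ≈ 46.5 μT

Each long wire gives B = μ₀I/(2πd). Distances are d₁ = 0.106 m and d₂ = 0.26 m.
B₁ = 2.94×10⁻⁵ T, B₂ = 1.71×10⁻⁵ T.
Between antiparallel currents both contributions point the same way, so they add. B = B₁ + B₂ = 2.94×10⁻⁵ + 1.71×10⁻⁵ = 4.65×10⁻⁵ T.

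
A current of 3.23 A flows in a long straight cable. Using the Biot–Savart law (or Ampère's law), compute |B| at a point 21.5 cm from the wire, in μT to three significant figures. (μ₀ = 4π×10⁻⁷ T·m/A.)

B ≈ 3.00 μT

For an infinitely long straight wire, B = μ₀I/(2πd).
B = (4π×10⁻⁷ × 3.23) / (2π × 0.215) = 3.00×10⁻⁶ T.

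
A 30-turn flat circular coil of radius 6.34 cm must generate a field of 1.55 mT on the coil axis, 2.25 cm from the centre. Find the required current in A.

For an N-turn coil, B = Nμ₀IR²/[2(R²+z²)^(3/2)] with R = 0.0634 m, z = 0.0225 m, so I = 2B(R²+z²)^(3/2)/(Nμ₀R²) = 2 × 1.55×10⁻³ × 3.04×10⁻⁴ / (30 × 4π×10⁻⁷ × 0.00402) = 6.23 A.

I ≈ 6.23 A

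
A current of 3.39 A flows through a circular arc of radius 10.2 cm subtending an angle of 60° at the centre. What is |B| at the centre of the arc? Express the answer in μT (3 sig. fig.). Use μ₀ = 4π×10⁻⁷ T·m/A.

The Biot–Savart field of a circular arc at its centre is B = μ₀Iφ/(4πR), with φ = 1.047 rad.
B = (4π×10⁻⁷ × 3.39 × 1.047) / (4π × 0.102) = 3.48×10⁻⁶ T.

B ≈ 3.48 μT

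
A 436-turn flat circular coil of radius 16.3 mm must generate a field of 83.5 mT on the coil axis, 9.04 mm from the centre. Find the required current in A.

I ≈ 7.43 A

For an N-turn coil, B = Nμ₀IR²/[2(R²+z²)^(3/2)] with R = 0.0163 m, z = 0.00904 m, so I = 2B(R²+z²)^(3/2)/(Nμ₀R²) = 2 × 8.35×10⁻² × 6.48×10⁻⁶ / (436 × 4π×10⁻⁷ × 0.0002657) = 7.43 A.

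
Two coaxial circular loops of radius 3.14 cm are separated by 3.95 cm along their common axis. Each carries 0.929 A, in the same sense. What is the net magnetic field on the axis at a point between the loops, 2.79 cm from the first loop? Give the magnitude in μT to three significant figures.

Each loop contributes B = μ₀IR²/[2(R²+z²)^(3/2)] on the axis, with z measured from that loop.
Loop 1 (z = 0.0279 m): B₁ = 7.77×10⁻⁶ T. Loop 2 (z = 0.0116 m): B₂ = 1.53×10⁻⁵ T.
The fields add: B = B₁ + B₂ = 2.31×10⁻⁵ T.

B ≈ 23.1 μT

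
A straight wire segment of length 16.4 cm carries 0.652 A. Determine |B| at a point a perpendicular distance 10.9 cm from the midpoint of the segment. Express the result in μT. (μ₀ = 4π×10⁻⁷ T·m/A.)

For a finite straight segment, B = (μ₀I/4πd)(sinθ₁ + sinθ₂), where θ₁, θ₂ are the angles from the perpendicular to each end.
The perpendicular from the point meets the wire at its midpoint, so each end is L/2 = 0.082 m away along the wire.
sinθ₁ = 0.082/√(0.082²+0.109²) = 0.6012; sinθ₂ = 0.082/√(0.082²+0.109²) = 0.6012.
B = (4π×10⁻⁷ × 0.652) / (4π × 0.109) × (0.6012 + 0.6012) = 7.19×10⁻⁷ T.

B ≈ 0.719 μT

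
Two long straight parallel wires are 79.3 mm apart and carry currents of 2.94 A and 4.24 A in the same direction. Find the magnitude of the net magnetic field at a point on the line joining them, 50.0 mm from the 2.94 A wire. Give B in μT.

Each long wire gives B = μ₀I/(2πd). Distances are d₁ = 0.05 m and d₂ = 0.0293 m.
B₁ = 1.18×10⁻⁵ T, B₂ = 2.89×10⁻⁵ T.
Between parallel currents the two contributions point in opposite directions, so they subtract. B = |B₁ − B₂| = |1.18×10⁻⁵ − 2.89×10⁻⁵| = 1.72×10⁻⁵ T.

B ≈ 17.2 μT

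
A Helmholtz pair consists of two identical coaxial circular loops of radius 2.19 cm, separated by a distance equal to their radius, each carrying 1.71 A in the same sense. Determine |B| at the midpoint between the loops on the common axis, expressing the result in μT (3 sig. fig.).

B ≈ 70.2 μT

Each loop contributes B = μ₀IR²/[2(R²+z²)^(3/2)] on the axis, with z measured from that loop.
Loop 1 (z = 0.01095 m): B₁ = 3.51×10⁻⁵ T. Loop 2 (z = 0.01095 m): B₂ = 3.51×10⁻⁵ T.
The fields add: B = B₁ + B₂ = 7.02×10⁻⁵ T.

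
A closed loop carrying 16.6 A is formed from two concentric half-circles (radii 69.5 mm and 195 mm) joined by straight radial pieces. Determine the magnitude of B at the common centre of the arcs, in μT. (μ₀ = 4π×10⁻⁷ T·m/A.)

B ≈ 48.3 μT

The radial connectors point toward the centre, so dl × r̂ = 0 and they contribute nothing.
Each semicircle gives μ₀I/(4R): inner arc 7.50×10⁻⁵ T, outer arc 2.67×10⁻⁵ T.
The two arcs carry current in opposite angular senses, so their fields oppose: B = |7.50×10⁻⁵ − 2.67×10⁻⁵| = 4.83×10⁻⁵ T.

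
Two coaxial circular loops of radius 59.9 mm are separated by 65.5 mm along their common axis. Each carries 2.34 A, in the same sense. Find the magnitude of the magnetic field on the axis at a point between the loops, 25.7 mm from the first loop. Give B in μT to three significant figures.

Each loop contributes B = μ₀IR²/[2(R²+z²)^(3/2)] on the axis, with z measured from that loop.
Loop 1 (z = 0.0257 m): B₁ = 1.91×10⁻⁵ T. Loop 2 (z = 0.0398 m): B₂ = 1.42×10⁻⁵ T.
The fields add: B = B₁ + B₂ = 3.32×10⁻⁵ T.

B ≈ 33.2 μT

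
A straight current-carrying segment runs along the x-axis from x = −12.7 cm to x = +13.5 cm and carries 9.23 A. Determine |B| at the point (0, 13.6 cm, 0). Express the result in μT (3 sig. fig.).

For a finite straight segment, B = (μ₀I/4πd)(sinθ₁ + sinθ₂), where θ₁, θ₂ are the angles from the perpendicular to each end.
The perpendicular distance is d = 0.136 m; the end-offsets along the wire are a = 0.127 m and b = 0.135 m.
sinθ₁ = 0.127/√(0.127²+0.136²) = 0.6825; sinθ₂ = 0.135/√(0.135²+0.136²) = 0.7045.
B = (4π×10⁻⁷ × 9.23) / (4π × 0.136) × (0.6825 + 0.7045) = 9.41×10⁻⁶ T.

B ≈ 9.41 μT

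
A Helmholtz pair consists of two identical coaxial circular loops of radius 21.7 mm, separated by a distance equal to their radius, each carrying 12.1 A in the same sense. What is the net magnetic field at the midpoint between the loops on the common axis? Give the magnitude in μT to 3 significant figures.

B ≈ 501 μT

Each loop contributes B = μ₀IR²/[2(R²+z²)^(3/2)] on the axis, with z measured from that loop.
Loop 1 (z = 0.01085 m): B₁ = 2.51×10⁻⁴ T. Loop 2 (z = 0.01085 m): B₂ = 2.51×10⁻⁴ T.
The fields add: B = B₁ + B₂ = 5.01×10⁻⁴ T.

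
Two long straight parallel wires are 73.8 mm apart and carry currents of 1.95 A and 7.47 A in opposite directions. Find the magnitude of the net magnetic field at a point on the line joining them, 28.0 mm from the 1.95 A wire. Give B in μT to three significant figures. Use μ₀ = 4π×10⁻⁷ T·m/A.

B ≈ 46.5 μT

Each long wire gives B = μ₀I/(2πd). Distances are d₁ = 0.028 m and d₂ = 0.0458 m.
B₁ = 1.39×10⁻⁵ T, B₂ = 3.26×10⁻⁵ T.
Between antiparallel currents both contributions point the same way, so they add. B = B₁ + B₂ = 1.39×10⁻⁵ + 3.26×10⁻⁵ = 4.65×10⁻⁵ T.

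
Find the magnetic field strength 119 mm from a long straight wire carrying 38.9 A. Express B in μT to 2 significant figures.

For an infinitely long straight wire, B = μ₀I/(2πd).
B = (4π×10⁻⁷ × 38.9) / (2π × 0.119) = 6.54×10⁻⁵ T.

B ≈ 65 μT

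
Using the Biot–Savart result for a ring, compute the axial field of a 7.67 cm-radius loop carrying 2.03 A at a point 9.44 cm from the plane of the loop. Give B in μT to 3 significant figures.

B ≈ 4.17 μT

On the axis of a circular loop, B = μ₀IR² / [2(R²+z²)^(3/2)].
R² + z² = (0.0767)² + (0.0944)² = 0.01479 m², and (R²+z²)^(3/2) = 1.80×10⁻³ m³.
B = (4π×10⁻⁷ × 2.03 × 0.005883) / (2 × 1.80×10⁻³) = 4.17×10⁻⁶ T.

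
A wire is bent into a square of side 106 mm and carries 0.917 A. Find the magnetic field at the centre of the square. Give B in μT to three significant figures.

Each side is a finite straight segment at perpendicular distance d = a/(2 tan(π/4)) = 0.053 m from the centre, with end-angles ±π/4.
One side contributes B₁ = (μ₀I/4πd)·2 sin(π/4) = 2.45×10⁻⁶ T.
All 4 sides add in the same direction: B = 4 × 2.45×10⁻⁶ = 9.79×10⁻⁶ T.

B ≈ 9.79 μT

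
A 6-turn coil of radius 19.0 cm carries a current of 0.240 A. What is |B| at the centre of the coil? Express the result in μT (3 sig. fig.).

B ≈ 4.76 μT

For an N-turn flat coil, B = Nμ₀I/(2R) with R = 0.19 m.
B = 6 × 7.94×10⁻⁷ T = 4.76×10⁻⁶ T.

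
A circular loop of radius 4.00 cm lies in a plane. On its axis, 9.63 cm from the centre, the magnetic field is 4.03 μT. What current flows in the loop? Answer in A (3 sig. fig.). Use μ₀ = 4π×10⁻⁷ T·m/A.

I ≈ 4.55 A

On the axis of a loop, B = μ₀IR²/[2(R²+z²)^(3/2)], so I = 2B(R²+z²)^(3/2)/(μ₀R²).
R² + z² = 0.0016 + 0.009274 = 0.01087 m²; raised to 3/2 gives 1.13×10⁻³ m³.
I = 2 × 4.03×10⁻⁶ × 1.13×10⁻³ / (1.26×10⁻⁶ × 0.0016) = 4.55 A.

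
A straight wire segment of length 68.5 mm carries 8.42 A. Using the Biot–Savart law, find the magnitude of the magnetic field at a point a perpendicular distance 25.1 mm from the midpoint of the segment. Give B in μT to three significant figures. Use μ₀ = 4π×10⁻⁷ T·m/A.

B ≈ 54.1 μT

For a finite straight segment, B = (μ₀I/4πd)(sinθ₁ + sinθ₂), where θ₁, θ₂ are the angles from the perpendicular to each end.
The perpendicular from the point meets the wire at its midpoint, so each end is L/2 = 0.03425 m away along the wire.
sinθ₁ = 0.03425/√(0.03425²+0.0251²) = 0.8066; sinθ₂ = 0.03425/√(0.03425²+0.0251²) = 0.8066.
B = (4π×10⁻⁷ × 8.42) / (4π × 0.0251) × (0.8066 + 0.8066) = 5.41×10⁻⁵ T.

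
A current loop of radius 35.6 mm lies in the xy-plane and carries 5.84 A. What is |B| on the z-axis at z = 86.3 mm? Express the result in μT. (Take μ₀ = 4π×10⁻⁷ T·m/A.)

B ≈ 5.72 μT

On the axis of a circular loop, B = μ₀IR² / [2(R²+z²)^(3/2)].
R² + z² = (0.0356)² + (0.0863)² = 0.008715 m², and (R²+z²)^(3/2) = 8.14×10⁻⁴ m³.
B = (4π×10⁻⁷ × 5.84 × 0.001267) / (2 × 8.14×10⁻⁴) = 5.72×10⁻⁶ T.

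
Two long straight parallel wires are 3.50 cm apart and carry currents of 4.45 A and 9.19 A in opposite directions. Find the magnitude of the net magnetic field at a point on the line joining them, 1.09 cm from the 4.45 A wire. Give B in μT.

Each long wire gives B = μ₀I/(2πd). Distances are d₁ = 0.0109 m and d₂ = 0.0241 m.
B₁ = 8.17×10⁻⁵ T, B₂ = 7.63×10⁻⁵ T.
Between antiparallel currents both contributions point the same way, so they add. B = B₁ + B₂ = 8.17×10⁻⁵ + 7.63×10⁻⁵ = 1.58×10⁻⁴ T.

B ≈ 158 μT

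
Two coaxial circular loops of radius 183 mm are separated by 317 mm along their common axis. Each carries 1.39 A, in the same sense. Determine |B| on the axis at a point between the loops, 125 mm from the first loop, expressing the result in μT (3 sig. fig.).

B ≈ 4.25 μT

Each loop contributes B = μ₀IR²/[2(R²+z²)^(3/2)] on the axis, with z measured from that loop.
Loop 1 (z = 0.125 m): B₁ = 2.69×10⁻⁶ T. Loop 2 (z = 0.192 m): B₂ = 1.57×10⁻⁶ T.
The fields add: B = B₁ + B₂ = 4.25×10⁻⁶ T.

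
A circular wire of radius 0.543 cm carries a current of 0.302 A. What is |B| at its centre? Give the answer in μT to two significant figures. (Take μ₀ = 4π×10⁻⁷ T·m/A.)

At the centre of a circular loop the Biot–Savart law gives B = μ₀I/(2R).
B = (4π×10⁻⁷ × 0.302) / (2 × 0.00543) = 3.49×10⁻⁵ T.

B ≈ 35 μT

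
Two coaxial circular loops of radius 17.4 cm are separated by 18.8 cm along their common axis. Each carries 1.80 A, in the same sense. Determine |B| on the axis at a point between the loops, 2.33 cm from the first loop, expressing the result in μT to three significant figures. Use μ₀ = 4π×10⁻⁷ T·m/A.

Each loop contributes B = μ₀IR²/[2(R²+z²)^(3/2)] on the axis, with z measured from that loop.
Loop 1 (z = 0.0233 m): B₁ = 6.33×10⁻⁶ T. Loop 2 (z = 0.1647 m): B₂ = 2.49×10⁻⁶ T.
The fields add: B = B₁ + B₂ = 8.82×10⁻⁶ T.

B ≈ 8.82 μT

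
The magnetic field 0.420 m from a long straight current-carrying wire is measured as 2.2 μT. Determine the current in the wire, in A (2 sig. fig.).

I ≈ 4.6 A

For a long straight wire B = μ₀I/(2πd), so I = 2πdB/μ₀.
I = 2π × 0.42 × 2.20×10⁻⁶ / (4π×10⁻⁷) = 4.62 A.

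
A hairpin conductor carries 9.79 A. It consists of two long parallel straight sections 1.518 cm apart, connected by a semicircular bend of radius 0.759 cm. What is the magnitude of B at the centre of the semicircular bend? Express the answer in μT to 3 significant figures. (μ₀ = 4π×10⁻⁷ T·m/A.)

The semicircular arc contributes B_arc = μ₀I·π/(4πR) = μ₀I/(4R) = 4.05×10⁻⁴ T.
Each semi-infinite lead is at perpendicular distance R = 0.00759 m from the centre, with the perpendicular foot at its near end, so it contributes μ₀I/(4πR); both point the same way, together 2.58×10⁻⁴ T.
Arc and leads all point the same direction: B = 4.05×10⁻⁴ + 2.58×10⁻⁴ = 6.63×10⁻⁴ T.

B ≈ 663 μT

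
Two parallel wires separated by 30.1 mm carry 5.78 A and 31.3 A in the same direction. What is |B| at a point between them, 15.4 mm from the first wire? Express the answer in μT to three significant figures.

Each long wire gives B = μ₀I/(2πd). Distances are d₁ = 0.0154 m and d₂ = 0.0147 m.
B₁ = 7.51×10⁻⁵ T, B₂ = 4.26×10⁻⁴ T.
Between parallel currents the two contributions point in opposite directions, so they subtract. B = |B₁ − B₂| = |7.51×10⁻⁵ − 4.26×10⁻⁴| = 3.51×10⁻⁴ T.

B ≈ 351 μT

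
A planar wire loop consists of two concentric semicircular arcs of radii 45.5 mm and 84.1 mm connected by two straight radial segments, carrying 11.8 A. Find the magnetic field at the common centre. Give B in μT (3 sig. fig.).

The radial connectors point toward the centre, so dl × r̂ = 0 and they contribute nothing.
Each semicircle gives μ₀I/(4R): inner arc 8.15×10⁻⁵ T, outer arc 4.41×10⁻⁵ T.
The two arcs carry current in opposite angular senses, so their fields oppose: B = |8.15×10⁻⁵ − 4.41×10⁻⁵| = 3.74×10⁻⁵ T.

B ≈ 37.4 μT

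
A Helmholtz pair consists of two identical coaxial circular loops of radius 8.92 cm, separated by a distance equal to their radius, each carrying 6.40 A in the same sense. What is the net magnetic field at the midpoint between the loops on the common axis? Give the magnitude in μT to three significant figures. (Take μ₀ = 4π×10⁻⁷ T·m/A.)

Each loop contributes B = μ₀IR²/[2(R²+z²)^(3/2)] on the axis, with z measured from that loop.
Loop 1 (z = 0.0446 m): B₁ = 3.23×10⁻⁵ T. Loop 2 (z = 0.0446 m): B₂ = 3.23×10⁻⁵ T.
The fields add: B = B₁ + B₂ = 6.45×10⁻⁵ T.

B ≈ 64.5 μT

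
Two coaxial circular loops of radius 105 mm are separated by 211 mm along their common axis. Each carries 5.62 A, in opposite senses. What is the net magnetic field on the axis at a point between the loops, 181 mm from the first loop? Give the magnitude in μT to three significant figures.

B ≈ 25.6 μT

Each loop contributes B = μ₀IR²/[2(R²+z²)^(3/2)] on the axis, with z measured from that loop.
Loop 1 (z = 0.181 m): B₁ = 4.25×10⁻⁶ T. Loop 2 (z = 0.03 m): B₂ = 2.99×10⁻⁵ T.
The fields oppose: B = |B₁ − B₂| = 2.56×10⁻⁵ T.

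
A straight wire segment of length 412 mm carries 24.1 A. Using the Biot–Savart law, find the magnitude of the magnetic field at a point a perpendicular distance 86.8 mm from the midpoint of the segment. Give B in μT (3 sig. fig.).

B ≈ 51.2 μT

For a finite straight segment, B = (μ₀I/4πd)(sinθ₁ + sinθ₂), where θ₁, θ₂ are the angles from the perpendicular to each end.
The perpendicular from the point meets the wire at its midpoint, so each end is L/2 = 0.206 m away along the wire.
sinθ₁ = 0.206/√(0.206²+0.0868²) = 0.9215; sinθ₂ = 0.206/√(0.206²+0.0868²) = 0.9215.
B = (4π×10⁻⁷ × 24.1) / (4π × 0.0868) × (0.9215 + 0.9215) = 5.12×10⁻⁵ T.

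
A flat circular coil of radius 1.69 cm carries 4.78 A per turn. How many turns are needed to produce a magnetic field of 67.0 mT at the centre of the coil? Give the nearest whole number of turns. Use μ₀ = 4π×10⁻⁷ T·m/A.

For an N-turn coil, B = Nμ₀I/(2R). A single turn gives B₁ = 1.78×10⁻⁴ T with R = 0.0169 m.
N = B/B₁ = 6.70×10⁻² / 1.78×10⁻⁴ = 377.01.

N = 377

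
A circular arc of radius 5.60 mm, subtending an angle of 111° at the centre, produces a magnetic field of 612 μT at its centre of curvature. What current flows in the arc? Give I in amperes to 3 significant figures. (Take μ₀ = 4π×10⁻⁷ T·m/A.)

For a circular arc, B = μ₀Iφ/(4πR) with φ in radians; here φ = 1.937 rad.
So I = 4πRB/(μ₀φ) = 4π × 0.0056 × 6.12×10⁻⁴ / (4π×10⁻⁷ × 1.937) = 17.7 A.

I ≈ 17.7 A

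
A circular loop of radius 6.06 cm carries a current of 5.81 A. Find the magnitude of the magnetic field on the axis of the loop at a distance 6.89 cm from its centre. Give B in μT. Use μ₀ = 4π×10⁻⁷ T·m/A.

B ≈ 17.4 μT

On the axis of a circular loop, B = μ₀IR² / [2(R²+z²)^(3/2)].
R² + z² = (0.0606)² + (0.0689)² = 0.00842 m², and (R²+z²)^(3/2) = 7.73×10⁻⁴ m³.
B = (4π×10⁻⁷ × 5.81 × 0.003672) / (2 × 7.73×10⁻⁴) = 1.74×10⁻⁵ T.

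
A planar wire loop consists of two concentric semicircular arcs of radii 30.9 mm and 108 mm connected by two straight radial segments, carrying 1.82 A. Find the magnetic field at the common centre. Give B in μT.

The radial connectors point toward the centre, so dl × r̂ = 0 and they contribute nothing.
Each semicircle gives μ₀I/(4R): inner arc 1.85×10⁻⁵ T, outer arc 5.29×10⁻⁶ T.
The two arcs carry current in opposite angular senses, so their fields oppose: B = |1.85×10⁻⁵ − 5.29×10⁻⁶| = 1.32×10⁻⁵ T.

B ≈ 13.2 μT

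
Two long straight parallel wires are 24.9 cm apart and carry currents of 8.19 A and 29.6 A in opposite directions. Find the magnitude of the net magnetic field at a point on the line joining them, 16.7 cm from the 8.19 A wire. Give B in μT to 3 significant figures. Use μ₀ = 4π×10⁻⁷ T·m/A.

Each long wire gives B = μ₀I/(2πd). Distances are d₁ = 0.167 m and d₂ = 0.082 m.
B₁ = 9.81×10⁻⁶ T, B₂ = 7.22×10⁻⁵ T.
Between antiparallel currents both contributions point the same way, so they add. B = B₁ + B₂ = 9.81×10⁻⁶ + 7.22×10⁻⁵ = 8.20×10⁻⁵ T.

B ≈ 82.0 μT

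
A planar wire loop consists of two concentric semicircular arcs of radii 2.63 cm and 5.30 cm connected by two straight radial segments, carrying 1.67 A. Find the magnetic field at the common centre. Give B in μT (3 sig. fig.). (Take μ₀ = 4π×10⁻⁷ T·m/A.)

B ≈ 10.0 μT

The radial connectors point toward the centre, so dl × r̂ = 0 and they contribute nothing.
Each semicircle gives μ₀I/(4R): inner arc 1.99×10⁻⁵ T, outer arc 9.90×10⁻⁶ T.
The two arcs carry current in opposite angular senses, so their fields oppose: B = |1.99×10⁻⁵ − 9.90×10⁻⁶| = 1.00×10⁻⁵ T.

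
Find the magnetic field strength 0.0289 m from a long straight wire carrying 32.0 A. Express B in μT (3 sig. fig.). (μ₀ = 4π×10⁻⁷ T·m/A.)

B ≈ 221 μT

For an infinitely long straight wire, B = μ₀I/(2πd).
B = (4π×10⁻⁷ × 32.0) / (2π × 0.0289) = 2.21×10⁻⁴ T.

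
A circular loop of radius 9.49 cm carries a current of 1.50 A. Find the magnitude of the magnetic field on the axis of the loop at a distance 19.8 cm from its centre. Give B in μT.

On the axis of a circular loop, B = μ₀IR² / [2(R²+z²)^(3/2)].
R² + z² = (0.0949)² + (0.198)² = 0.04821 m², and (R²+z²)^(3/2) = 1.06×10⁻² m³.
B = (4π×10⁻⁷ × 1.50 × 0.009006) / (2 × 1.06×10⁻²) = 8.02×10⁻⁷ T.

B ≈ 0.802 μT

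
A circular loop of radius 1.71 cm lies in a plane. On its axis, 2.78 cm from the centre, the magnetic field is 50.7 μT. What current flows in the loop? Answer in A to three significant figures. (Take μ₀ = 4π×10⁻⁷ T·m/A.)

I ≈ 9.59 A

On the axis of a loop, B = μ₀IR²/[2(R²+z²)^(3/2)], so I = 2B(R²+z²)^(3/2)/(μ₀R²).
R² + z² = 0.0002924 + 0.0007728 = 0.001065 m²; raised to 3/2 gives 3.48×10⁻⁵ m³.
I = 2 × 5.07×10⁻⁵ × 3.48×10⁻⁵ / (1.26×10⁻⁶ × 0.0002924) = 9.59 A.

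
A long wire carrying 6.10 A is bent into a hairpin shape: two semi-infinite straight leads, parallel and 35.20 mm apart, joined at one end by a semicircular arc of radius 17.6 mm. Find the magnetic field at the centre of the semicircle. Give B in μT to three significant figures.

B ≈ 178 μT

The semicircular arc contributes B_arc = μ₀I·π/(4πR) = μ₀I/(4R) = 1.09×10⁻⁴ T.
Each semi-infinite lead is at perpendicular distance R = 0.0176 m from the centre, with the perpendicular foot at its near end, so it contributes μ₀I/(4πR); both point the same way, together 6.93×10⁻⁵ T.
Arc and leads all point the same direction: B = 1.09×10⁻⁴ + 6.93×10⁻⁵ = 1.78×10⁻⁴ T.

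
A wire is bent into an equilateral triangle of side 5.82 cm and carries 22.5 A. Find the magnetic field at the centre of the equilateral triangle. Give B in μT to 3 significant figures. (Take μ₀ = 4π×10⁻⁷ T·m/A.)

B ≈ 696 μT

Each side is a finite straight segment at perpendicular distance d = a/(2 tan(π/3)) = 0.0168 m from the centre, with end-angles ±π/3.
One side contributes B₁ = (μ₀I/4πd)·2 sin(π/3) = 2.32×10⁻⁴ T.
All 3 sides add in the same direction: B = 3 × 2.32×10⁻⁴ = 6.96×10⁻⁴ T.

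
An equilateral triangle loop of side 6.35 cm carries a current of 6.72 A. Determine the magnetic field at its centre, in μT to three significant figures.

Each side is a finite straight segment at perpendicular distance d = a/(2 tan(π/3)) = 0.01833 m from the centre, with end-angles ±π/3.
One side contributes B₁ = (μ₀I/4πd)·2 sin(π/3) = 6.35×10⁻⁵ T.
All 3 sides add in the same direction: B = 3 × 6.35×10⁻⁵ = 1.90×10⁻⁴ T.

B ≈ 190 μT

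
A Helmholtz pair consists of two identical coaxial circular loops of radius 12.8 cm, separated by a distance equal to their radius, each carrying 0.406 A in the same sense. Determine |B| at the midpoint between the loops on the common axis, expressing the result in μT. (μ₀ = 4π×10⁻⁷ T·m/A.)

Each loop contributes B = μ₀IR²/[2(R²+z²)^(3/2)] on the axis, with z measured from that loop.
Loop 1 (z = 0.064 m): B₁ = 1.43×10⁻⁶ T. Loop 2 (z = 0.064 m): B₂ = 1.43×10⁻⁶ T.
The fields add: B = B₁ + B₂ = 2.85×10⁻⁶ T.

B ≈ 2.85 μT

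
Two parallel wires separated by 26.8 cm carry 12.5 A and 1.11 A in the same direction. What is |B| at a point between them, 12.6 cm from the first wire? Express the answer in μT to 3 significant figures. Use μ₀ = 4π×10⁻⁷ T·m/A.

B ≈ 18.3 μT

Each long wire gives B = μ₀I/(2πd). Distances are d₁ = 0.126 m and d₂ = 0.142 m.
B₁ = 1.98×10⁻⁵ T, B₂ = 1.56×10⁻⁶ T.
Between parallel currents the two contributions point in opposite directions, so they subtract. B = |B₁ − B₂| = |1.98×10⁻⁵ − 1.56×10⁻⁶| = 1.83×10⁻⁵ T.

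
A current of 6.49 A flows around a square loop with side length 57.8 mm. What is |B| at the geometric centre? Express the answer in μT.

Each side is a finite straight segment at perpendicular distance d = a/(2 tan(π/4)) = 0.0289 m from the centre, with end-angles ±π/4.
One side contributes B₁ = (μ₀I/4πd)·2 sin(π/4) = 3.18×10⁻⁵ T.
All 4 sides add in the same direction: B = 4 × 3.18×10⁻⁵ = 1.27×10⁻⁴ T.

B ≈ 127 μT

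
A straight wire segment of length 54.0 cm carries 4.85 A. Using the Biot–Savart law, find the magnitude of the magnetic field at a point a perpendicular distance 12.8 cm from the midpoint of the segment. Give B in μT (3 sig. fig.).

B ≈ 6.85 μT

For a finite straight segment, B = (μ₀I/4πd)(sinθ₁ + sinθ₂), where θ₁, θ₂ are the angles from the perpendicular to each end.
The perpendicular from the point meets the wire at its midpoint, so each end is L/2 = 0.27 m away along the wire.
sinθ₁ = 0.27/√(0.27²+0.128²) = 0.9036; sinθ₂ = 0.27/√(0.27²+0.128²) = 0.9036.
B = (4π×10⁻⁷ × 4.85) / (4π × 0.128) × (0.9036 + 0.9036) = 6.85×10⁻⁶ T.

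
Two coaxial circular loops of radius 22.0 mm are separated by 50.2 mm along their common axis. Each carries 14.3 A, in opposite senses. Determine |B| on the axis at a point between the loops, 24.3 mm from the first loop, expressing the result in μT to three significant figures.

B ≈ 12.7 μT

Each loop contributes B = μ₀IR²/[2(R²+z²)^(3/2)] on the axis, with z measured from that loop.
Loop 1 (z = 0.0243 m): B₁ = 1.23×10⁻⁴ T. Loop 2 (z = 0.0259 m): B₂ = 1.11×10⁻⁴ T.
The fields oppose: B = |B₁ − B₂| = 1.27×10⁻⁵ T.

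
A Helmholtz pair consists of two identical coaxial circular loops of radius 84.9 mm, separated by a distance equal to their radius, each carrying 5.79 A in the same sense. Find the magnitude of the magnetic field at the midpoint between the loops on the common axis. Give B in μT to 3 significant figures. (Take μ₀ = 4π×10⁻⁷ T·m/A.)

B ≈ 61.3 μT

Each loop contributes B = μ₀IR²/[2(R²+z²)^(3/2)] on the axis, with z measured from that loop.
Loop 1 (z = 0.04245 m): B₁ = 3.07×10⁻⁵ T. Loop 2 (z = 0.04245 m): B₂ = 3.07×10⁻⁵ T.
The fields add: B = B₁ + B₂ = 6.13×10⁻⁵ T.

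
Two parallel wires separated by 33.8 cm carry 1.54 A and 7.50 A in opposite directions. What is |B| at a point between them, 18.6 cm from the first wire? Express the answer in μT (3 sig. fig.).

Each long wire gives B = μ₀I/(2πd). Distances are d₁ = 0.186 m and d₂ = 0.152 m.
B₁ = 1.66×10⁻⁶ T, B₂ = 9.87×10⁻⁶ T.
Between antiparallel currents both contributions point the same way, so they add. B = B₁ + B₂ = 1.66×10⁻⁶ + 9.87×10⁻⁶ = 1.15×10⁻⁵ T.

B ≈ 11.5 μT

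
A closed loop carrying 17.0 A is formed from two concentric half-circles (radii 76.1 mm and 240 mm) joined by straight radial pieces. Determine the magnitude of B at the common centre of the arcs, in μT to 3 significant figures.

The radial connectors point toward the centre, so dl × r̂ = 0 and they contribute nothing.
Each semicircle gives μ₀I/(4R): inner arc 7.02×10⁻⁵ T, outer arc 2.23×10⁻⁵ T.
The two arcs carry current in opposite angular senses, so their fields oppose: B = |7.02×10⁻⁵ − 2.23×10⁻⁵| = 4.79×10⁻⁵ T.

B ≈ 47.9 μT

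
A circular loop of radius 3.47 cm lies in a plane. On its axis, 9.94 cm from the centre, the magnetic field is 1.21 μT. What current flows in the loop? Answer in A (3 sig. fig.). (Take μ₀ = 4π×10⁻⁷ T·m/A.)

I ≈ 1.87 A

On the axis of a loop, B = μ₀IR²/[2(R²+z²)^(3/2)], so I = 2B(R²+z²)^(3/2)/(μ₀R²).
R² + z² = 0.001204 + 0.00988 = 0.01108 m²; raised to 3/2 gives 1.17×10⁻³ m³.
I = 2 × 1.21×10⁻⁶ × 1.17×10⁻³ / (1.26×10⁻⁶ × 0.001204) = 1.87 A.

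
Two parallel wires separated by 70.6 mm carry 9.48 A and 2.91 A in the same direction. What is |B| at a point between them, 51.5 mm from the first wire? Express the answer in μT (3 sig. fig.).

B ≈ 6.34 μT

Each long wire gives B = μ₀I/(2πd). Distances are d₁ = 0.0515 m and d₂ = 0.0191 m.
B₁ = 3.68×10⁻⁵ T, B₂ = 3.05×10⁻⁵ T.
Between parallel currents the two contributions point in opposite directions, so they subtract. B = |B₁ − B₂| = |3.68×10⁻⁵ − 3.05×10⁻⁵| = 6.34×10⁻⁶ T.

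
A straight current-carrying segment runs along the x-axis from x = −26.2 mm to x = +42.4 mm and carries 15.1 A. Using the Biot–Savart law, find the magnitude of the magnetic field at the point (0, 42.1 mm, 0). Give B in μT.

For a finite straight segment, B = (μ₀I/4πd)(sinθ₁ + sinθ₂), where θ₁, θ₂ are the angles from the perpendicular to each end.
The perpendicular distance is d = 0.0421 m; the end-offsets along the wire are a = 0.0262 m and b = 0.0424 m.
sinθ₁ = 0.0262/√(0.0262²+0.0421²) = 0.5284; sinθ₂ = 0.0424/√(0.0424²+0.0421²) = 0.7096.
B = (4π×10⁻⁷ × 15.1) / (4π × 0.0421) × (0.5284 + 0.7096) = 4.44×10⁻⁵ T.

B ≈ 44.4 μT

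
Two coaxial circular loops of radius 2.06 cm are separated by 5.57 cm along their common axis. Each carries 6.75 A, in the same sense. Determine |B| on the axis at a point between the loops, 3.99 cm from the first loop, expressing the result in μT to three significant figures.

B ≈ 123 μT

Each loop contributes B = μ₀IR²/[2(R²+z²)^(3/2)] on the axis, with z measured from that loop.
Loop 1 (z = 0.0399 m): B₁ = 1.99×10⁻⁵ T. Loop 2 (z = 0.0158 m): B₂ = 1.03×10⁻⁴ T.
The fields add: B = B₁ + B₂ = 1.23×10⁻⁴ T.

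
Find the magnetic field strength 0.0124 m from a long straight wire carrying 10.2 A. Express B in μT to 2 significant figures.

For an infinitely long straight wire, B = μ₀I/(2πd).
B = (4π×10⁻⁷ × 10.2) / (2π × 0.0124) = 1.65×10⁻⁴ T.

B ≈ 160 μT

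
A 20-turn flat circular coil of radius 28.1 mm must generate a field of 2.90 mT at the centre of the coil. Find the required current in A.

For an N-turn coil, B = Nμ₀I/(2R) with R = 0.0281 m, so I = 2RB/(Nμ₀) = 2 × 0.0281 × 2.90×10⁻³ / (20 × 4π×10⁻⁷) = 6.48 A.

I ≈ 6.48 A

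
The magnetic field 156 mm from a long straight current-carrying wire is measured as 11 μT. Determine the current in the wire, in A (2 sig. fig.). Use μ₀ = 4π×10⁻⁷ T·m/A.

For a long straight wire B = μ₀I/(2πd), so I = 2πdB/μ₀.
I = 2π × 0.156 × 1.10×10⁻⁵ / (4π×10⁻⁷) = 8.58 A.

I ≈ 8.6 A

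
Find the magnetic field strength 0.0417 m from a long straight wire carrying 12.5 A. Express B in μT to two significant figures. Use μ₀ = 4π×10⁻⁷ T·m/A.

B ≈ 60 μT

For an infinitely long straight wire, B = μ₀I/(2πd).
B = (4π×10⁻⁷ × 12.5) / (2π × 0.0417) = 6.00×10⁻⁵ T.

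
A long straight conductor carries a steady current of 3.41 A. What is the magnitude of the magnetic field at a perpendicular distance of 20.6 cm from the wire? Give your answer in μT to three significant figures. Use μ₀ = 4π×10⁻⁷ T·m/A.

B ≈ 3.31 μT

For an infinitely long straight wire, B = μ₀I/(2πd).
B = (4π×10⁻⁷ × 3.41) / (2π × 0.206) = 3.31×10⁻⁶ T.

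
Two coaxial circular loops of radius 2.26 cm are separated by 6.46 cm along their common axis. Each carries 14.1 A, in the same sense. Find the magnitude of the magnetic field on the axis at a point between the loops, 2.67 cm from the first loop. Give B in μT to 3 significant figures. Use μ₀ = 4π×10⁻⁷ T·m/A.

Each loop contributes B = μ₀IR²/[2(R²+z²)^(3/2)] on the axis, with z measured from that loop.
Loop 1 (z = 0.0267 m): B₁ = 1.06×10⁻⁴ T. Loop 2 (z = 0.0379 m): B₂ = 5.27×10⁻⁵ T.
The fields add: B = B₁ + B₂ = 1.58×10⁻⁴ T.

B ≈ 158 μT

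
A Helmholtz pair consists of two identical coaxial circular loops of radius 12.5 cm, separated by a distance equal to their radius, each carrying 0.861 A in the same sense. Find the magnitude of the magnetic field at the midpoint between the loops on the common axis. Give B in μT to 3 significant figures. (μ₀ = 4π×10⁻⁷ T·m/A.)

B ≈ 6.19 μT

Each loop contributes B = μ₀IR²/[2(R²+z²)^(3/2)] on the axis, with z measured from that loop.
Loop 1 (z = 0.0625 m): B₁ = 3.10×10⁻⁶ T. Loop 2 (z = 0.0625 m): B₂ = 3.10×10⁻⁶ T.
The fields add: B = B₁ + B₂ = 6.19×10⁻⁶ T.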